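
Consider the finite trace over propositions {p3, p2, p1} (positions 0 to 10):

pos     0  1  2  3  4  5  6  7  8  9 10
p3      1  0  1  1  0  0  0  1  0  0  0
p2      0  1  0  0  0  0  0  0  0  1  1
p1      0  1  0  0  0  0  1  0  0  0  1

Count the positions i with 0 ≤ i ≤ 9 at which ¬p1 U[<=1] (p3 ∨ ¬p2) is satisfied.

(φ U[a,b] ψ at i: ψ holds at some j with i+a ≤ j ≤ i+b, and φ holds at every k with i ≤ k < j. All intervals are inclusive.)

Evaluate at each i in [0,9]:
  i=0: ✓ (rhs at j=0)
  i=1: ✗ (lhs fails at k=1 before rhs at j=2)
  i=2: ✓ (rhs at j=2)
  i=3: ✓ (rhs at j=3)
  i=4: ✓ (rhs at j=4)
  i=5: ✓ (rhs at j=5)
  i=6: ✓ (rhs at j=6)
  i=7: ✓ (rhs at j=7)
  i=8: ✓ (rhs at j=8)
  i=9: ✗ (no rhs in [9,10])
Positions where it holds: {0, 2, 3, 4, 5, 6, 7, 8} → 8.

8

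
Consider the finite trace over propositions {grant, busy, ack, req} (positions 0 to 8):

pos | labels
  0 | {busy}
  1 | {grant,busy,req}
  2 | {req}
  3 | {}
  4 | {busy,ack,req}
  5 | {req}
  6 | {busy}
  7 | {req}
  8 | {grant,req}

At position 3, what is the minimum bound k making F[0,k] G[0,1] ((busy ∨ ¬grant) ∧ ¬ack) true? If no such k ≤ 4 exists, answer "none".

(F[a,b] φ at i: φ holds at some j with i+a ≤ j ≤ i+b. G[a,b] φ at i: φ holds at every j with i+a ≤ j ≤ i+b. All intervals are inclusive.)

2

Scan j = 3,4,… for G[0,1] ((busy ∨ ¬grant) ∧ ¬ack):
  j=3: fails
  j=4: fails
  j=5: holds
First hit at j=5, so smallest k = 5-3 = 2.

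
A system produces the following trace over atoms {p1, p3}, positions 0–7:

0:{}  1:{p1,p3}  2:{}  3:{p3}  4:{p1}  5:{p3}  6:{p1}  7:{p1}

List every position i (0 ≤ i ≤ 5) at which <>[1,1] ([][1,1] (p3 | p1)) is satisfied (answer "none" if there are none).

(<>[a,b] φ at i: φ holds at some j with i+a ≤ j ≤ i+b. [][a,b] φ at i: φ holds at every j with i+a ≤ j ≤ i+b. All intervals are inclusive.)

1, 2, 3, 4, 5

Evaluate at each i in [0,5]:
  i=0: ✗ (none in [1,1])
  i=1: ✓ (witness j=2)
  i=2: ✓ (witness j=3)
  i=3: ✓ (witness j=4)
  i=4: ✓ (witness j=5)
  i=5: ✓ (witness j=6)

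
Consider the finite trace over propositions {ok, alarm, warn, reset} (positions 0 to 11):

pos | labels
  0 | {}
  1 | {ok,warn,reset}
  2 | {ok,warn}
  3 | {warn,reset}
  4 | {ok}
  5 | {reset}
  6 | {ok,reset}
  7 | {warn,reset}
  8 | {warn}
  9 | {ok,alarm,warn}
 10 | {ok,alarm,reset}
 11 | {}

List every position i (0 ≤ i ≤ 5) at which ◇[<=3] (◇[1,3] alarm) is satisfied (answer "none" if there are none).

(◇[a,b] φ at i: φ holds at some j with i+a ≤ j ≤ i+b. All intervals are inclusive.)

3, 4, 5

Evaluate at each i in [0,5]:
  i=0: ✗ (none in [0,3])
  i=1: ✗ (none in [1,4])
  i=2: ✗ (none in [2,5])
  i=3: ✓ (witness j=6)
  i=4: ✓ (witness j=6)
  i=5: ✓ (witness j=6)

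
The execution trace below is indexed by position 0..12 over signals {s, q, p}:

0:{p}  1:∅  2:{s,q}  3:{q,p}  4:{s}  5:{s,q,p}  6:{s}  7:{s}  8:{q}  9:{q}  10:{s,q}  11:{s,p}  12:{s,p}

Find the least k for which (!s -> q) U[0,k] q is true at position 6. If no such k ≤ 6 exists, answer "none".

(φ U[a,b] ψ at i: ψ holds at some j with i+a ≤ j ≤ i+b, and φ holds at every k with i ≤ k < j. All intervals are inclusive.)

2

Need earliest j ≥ 6 with q, and (!s -> q) at every k in [6,j-1].
  j=6: rhs fails.
  j=7: rhs fails.
  j=8: rhs holds; lhs holds on [6,7]. k = 2.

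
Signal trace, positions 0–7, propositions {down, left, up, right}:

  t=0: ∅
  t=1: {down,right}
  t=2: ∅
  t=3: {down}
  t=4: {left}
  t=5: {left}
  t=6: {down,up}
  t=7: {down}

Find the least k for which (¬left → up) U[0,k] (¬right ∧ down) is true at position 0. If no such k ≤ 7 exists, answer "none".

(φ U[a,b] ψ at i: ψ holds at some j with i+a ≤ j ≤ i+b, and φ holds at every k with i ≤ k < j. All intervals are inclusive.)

none

Need earliest j ≥ 0 with (¬right ∧ down), and (¬left → up) at every k in [0,j-1].
  j=0: rhs fails.
  j=1: rhs fails.
  j=2: rhs fails.
  j=3: rhs holds but lhs fails at k=0.
  j=4: rhs fails.
  j=5: rhs fails.
  j=6: rhs holds but lhs fails at k=0.
  j=7: rhs holds but lhs fails at k=0.
No witness within the range → none.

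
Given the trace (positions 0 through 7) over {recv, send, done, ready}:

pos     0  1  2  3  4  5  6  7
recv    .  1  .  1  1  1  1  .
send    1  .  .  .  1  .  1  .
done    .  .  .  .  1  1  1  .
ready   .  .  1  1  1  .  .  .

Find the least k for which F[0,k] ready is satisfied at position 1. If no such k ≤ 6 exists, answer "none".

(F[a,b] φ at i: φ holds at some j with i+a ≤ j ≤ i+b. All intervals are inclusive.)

1

Scan j = 1,2,… for ready:
  j=1: fails
  j=2: holds
First hit at j=2, so smallest k = 2-1 = 1.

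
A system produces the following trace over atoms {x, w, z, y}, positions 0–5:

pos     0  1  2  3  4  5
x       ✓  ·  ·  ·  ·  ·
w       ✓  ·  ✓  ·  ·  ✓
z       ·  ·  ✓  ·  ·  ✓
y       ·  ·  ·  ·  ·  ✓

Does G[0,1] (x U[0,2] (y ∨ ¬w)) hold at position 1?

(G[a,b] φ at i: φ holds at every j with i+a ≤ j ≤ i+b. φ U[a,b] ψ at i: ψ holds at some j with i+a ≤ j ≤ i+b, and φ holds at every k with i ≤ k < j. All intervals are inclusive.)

False

Check (x U[0,2] (y ∨ ¬w)) at every j in [1,2]:
  j=1: holds
  j=2: fails
Fails at j=2 → formula fails.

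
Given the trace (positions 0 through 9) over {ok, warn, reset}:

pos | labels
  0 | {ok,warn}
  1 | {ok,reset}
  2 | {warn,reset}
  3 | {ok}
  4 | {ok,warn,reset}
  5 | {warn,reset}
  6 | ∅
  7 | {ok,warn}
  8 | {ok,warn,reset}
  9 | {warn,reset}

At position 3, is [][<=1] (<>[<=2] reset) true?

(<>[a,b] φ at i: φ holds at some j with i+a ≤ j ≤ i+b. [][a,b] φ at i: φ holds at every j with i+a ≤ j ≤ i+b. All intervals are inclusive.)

Check <>[<=2] reset at every j in [3,4]:
  j=3: holds (witness at 4)
  j=4: holds (witness at 4)
All positions satisfy it → formula holds.

Holds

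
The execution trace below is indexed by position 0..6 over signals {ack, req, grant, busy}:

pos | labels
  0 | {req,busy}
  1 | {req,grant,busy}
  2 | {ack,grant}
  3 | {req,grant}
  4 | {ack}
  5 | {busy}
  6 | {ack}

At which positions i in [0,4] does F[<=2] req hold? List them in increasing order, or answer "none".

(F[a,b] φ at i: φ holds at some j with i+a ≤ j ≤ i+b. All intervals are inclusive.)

Evaluate at each i in [0,4]:
  i=0: ✓ (witness j=0)
  i=1: ✓ (witness j=1)
  i=2: ✓ (witness j=3)
  i=3: ✓ (witness j=3)
  i=4: ✗ (none in [4,6])

0, 1, 2, 3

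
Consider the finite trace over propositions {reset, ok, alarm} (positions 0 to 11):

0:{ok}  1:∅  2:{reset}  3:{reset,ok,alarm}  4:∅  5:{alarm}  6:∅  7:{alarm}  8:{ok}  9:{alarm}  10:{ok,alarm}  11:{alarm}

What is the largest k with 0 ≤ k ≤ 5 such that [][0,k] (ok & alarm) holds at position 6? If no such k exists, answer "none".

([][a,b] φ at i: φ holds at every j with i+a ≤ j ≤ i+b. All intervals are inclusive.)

(ok & alarm) must hold from j=6 onward; find where it first fails.
  j=6: fails → no k works.

none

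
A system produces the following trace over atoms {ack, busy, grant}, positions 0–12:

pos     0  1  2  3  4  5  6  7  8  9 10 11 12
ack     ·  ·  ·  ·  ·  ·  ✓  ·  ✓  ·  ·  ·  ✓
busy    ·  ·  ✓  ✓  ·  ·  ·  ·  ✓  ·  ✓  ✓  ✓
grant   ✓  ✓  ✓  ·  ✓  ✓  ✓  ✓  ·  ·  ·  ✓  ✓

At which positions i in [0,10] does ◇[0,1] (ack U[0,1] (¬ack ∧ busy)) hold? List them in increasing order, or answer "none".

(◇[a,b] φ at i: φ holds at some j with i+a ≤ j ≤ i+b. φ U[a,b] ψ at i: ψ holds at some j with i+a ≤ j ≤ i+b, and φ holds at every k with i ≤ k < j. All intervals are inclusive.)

Evaluate at each i in [0,10]:
  i=0: ✗ (none in [0,1])
  i=1: ✓ (witness j=2)
  i=2: ✓ (witness j=2)
  i=3: ✓ (witness j=3)
  i=4: ✗ (none in [4,5])
  i=5: ✗ (none in [5,6])
  i=6: ✗ (none in [6,7])
  i=7: ✗ (none in [7,8])
  i=8: ✗ (none in [8,9])
  i=9: ✓ (witness j=10)
  i=10: ✓ (witness j=10)

1, 2, 3, 9, 10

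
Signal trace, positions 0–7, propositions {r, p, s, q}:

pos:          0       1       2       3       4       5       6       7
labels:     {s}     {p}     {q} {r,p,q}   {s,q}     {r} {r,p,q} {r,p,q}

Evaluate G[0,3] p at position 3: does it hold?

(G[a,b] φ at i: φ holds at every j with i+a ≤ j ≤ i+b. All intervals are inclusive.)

No

Check p at every j in [3,6]:
  j=3: true
  j=4: false
  j=5: false
  j=6: true
Fails at j=4 → formula fails.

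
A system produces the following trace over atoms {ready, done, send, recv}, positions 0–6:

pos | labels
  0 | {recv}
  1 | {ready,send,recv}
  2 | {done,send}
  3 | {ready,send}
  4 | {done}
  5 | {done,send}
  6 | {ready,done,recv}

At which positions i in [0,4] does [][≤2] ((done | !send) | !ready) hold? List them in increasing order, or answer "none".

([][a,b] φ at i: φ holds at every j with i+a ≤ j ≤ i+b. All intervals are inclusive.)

4

Evaluate at each i in [0,4]:
  i=0: ✗ (fails at j=1)
  i=1: ✗ (fails at j=1)
  i=2: ✗ (fails at j=3)
  i=3: ✗ (fails at j=3)
  i=4: ✓ (all of [4,6])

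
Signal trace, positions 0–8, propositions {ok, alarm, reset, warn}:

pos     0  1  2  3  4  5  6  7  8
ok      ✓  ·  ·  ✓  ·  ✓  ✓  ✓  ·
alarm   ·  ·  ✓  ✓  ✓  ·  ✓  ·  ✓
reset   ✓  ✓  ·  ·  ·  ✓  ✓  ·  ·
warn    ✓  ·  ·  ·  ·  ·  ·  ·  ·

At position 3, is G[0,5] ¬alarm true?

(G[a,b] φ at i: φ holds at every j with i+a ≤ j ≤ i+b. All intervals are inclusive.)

Check ¬alarm at every j in [3,8]:
  j=3: false
  j=4: false
  j=5: true
  j=6: false
  j=7: true
  j=8: false
Fails at j=3 → formula fails.

No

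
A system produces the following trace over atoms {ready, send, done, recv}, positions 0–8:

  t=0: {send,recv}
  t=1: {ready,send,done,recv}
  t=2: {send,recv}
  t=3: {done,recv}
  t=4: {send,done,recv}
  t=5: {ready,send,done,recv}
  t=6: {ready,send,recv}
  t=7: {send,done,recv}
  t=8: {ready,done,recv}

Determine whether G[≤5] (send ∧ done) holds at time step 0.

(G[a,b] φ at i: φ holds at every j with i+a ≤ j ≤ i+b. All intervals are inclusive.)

False

Check (send ∧ done) at every j in [0,5]:
  j=0: false
  j=1: true
  j=2: false
  j=3: false
  j=4: true
  j=5: true
Fails at j=0 → formula fails.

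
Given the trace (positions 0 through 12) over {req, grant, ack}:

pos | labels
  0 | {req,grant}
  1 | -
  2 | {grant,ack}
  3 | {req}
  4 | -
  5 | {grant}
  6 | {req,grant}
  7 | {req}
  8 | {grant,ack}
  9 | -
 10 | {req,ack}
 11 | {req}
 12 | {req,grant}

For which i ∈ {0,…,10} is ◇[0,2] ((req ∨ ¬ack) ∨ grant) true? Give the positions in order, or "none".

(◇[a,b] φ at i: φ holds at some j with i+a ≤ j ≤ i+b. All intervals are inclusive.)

0, 1, 2, 3, 4, 5, 6, 7, 8, 9, 10

Evaluate at each i in [0,10]:
  i=0: ✓ (witness j=0)
  i=1: ✓ (witness j=1)
  i=2: ✓ (witness j=2)
  i=3: ✓ (witness j=3)
  i=4: ✓ (witness j=4)
  i=5: ✓ (witness j=5)
  i=6: ✓ (witness j=6)
  i=7: ✓ (witness j=7)
  i=8: ✓ (witness j=8)
  i=9: ✓ (witness j=9)
  i=10: ✓ (witness j=10)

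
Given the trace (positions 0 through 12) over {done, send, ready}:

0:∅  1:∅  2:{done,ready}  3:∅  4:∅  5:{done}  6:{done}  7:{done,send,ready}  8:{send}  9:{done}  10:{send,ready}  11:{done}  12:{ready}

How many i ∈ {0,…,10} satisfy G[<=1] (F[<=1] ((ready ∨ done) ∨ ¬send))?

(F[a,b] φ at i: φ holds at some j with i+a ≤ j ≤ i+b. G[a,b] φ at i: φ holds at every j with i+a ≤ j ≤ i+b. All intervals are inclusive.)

11

Evaluate at each i in [0,10]:
  i=0: ✓ (all of [0,1])
  i=1: ✓ (all of [1,2])
  i=2: ✓ (all of [2,3])
  i=3: ✓ (all of [3,4])
  i=4: ✓ (all of [4,5])
  i=5: ✓ (all of [5,6])
  i=6: ✓ (all of [6,7])
  i=7: ✓ (all of [7,8])
  i=8: ✓ (all of [8,9])
  i=9: ✓ (all of [9,10])
  i=10: ✓ (all of [10,11])
Positions where it holds: {0, 1, 2, 3, 4, 5, 6, 7, 8, 9, 10} → 11.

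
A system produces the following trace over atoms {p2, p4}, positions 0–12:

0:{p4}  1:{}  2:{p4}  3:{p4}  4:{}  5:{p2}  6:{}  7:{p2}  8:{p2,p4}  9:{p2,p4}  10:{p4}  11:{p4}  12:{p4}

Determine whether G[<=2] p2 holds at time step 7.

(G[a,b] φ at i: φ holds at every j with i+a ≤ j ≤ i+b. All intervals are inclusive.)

True

Check p2 at every j in [7,9]:
  j=7: true
  j=8: true
  j=9: true
All positions satisfy it → formula holds.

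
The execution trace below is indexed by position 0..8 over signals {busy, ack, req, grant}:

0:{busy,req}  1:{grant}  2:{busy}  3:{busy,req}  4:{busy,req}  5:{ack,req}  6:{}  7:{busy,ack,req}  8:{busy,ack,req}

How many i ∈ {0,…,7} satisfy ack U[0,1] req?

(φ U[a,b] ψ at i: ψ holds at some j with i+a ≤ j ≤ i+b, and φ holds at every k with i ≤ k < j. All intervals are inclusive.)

Evaluate at each i in [0,7]:
  i=0: ✓ (rhs at j=0)
  i=1: ✗ (no rhs in [1,2])
  i=2: ✗ (lhs fails at k=2 before rhs at j=3)
  i=3: ✓ (rhs at j=3)
  i=4: ✓ (rhs at j=4)
  i=5: ✓ (rhs at j=5)
  i=6: ✗ (lhs fails at k=6 before rhs at j=7)
  i=7: ✓ (rhs at j=7)
Positions where it holds: {0, 3, 4, 5, 7} → 5.

5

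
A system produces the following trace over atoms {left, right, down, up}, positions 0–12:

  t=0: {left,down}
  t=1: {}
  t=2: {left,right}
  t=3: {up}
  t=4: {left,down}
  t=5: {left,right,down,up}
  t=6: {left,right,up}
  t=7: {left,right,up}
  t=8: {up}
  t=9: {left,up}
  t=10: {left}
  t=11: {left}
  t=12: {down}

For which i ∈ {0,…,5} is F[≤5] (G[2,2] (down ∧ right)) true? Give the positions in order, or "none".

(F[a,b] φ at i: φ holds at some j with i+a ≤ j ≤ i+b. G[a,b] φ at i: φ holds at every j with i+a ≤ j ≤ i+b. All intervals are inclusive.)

0, 1, 2, 3

Evaluate at each i in [0,5]:
  i=0: ✓ (witness j=3)
  i=1: ✓ (witness j=3)
  i=2: ✓ (witness j=3)
  i=3: ✓ (witness j=3)
  i=4: ✗ (none in [4,9])
  i=5: ✗ (none in [5,10])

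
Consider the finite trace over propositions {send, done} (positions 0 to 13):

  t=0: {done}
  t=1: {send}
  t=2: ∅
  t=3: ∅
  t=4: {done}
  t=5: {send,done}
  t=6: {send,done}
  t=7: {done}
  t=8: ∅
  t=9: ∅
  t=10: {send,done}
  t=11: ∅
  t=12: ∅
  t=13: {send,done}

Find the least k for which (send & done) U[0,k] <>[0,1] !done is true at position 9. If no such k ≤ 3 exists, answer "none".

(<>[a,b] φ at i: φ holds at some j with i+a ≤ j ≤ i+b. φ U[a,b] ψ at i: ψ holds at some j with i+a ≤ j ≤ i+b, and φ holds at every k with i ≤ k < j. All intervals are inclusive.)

0

Need earliest j ≥ 9 with <>[0,1] !done, and (send & done) at every k in [9,j-1].
  j=9: rhs holds (empty prefix). k = 0.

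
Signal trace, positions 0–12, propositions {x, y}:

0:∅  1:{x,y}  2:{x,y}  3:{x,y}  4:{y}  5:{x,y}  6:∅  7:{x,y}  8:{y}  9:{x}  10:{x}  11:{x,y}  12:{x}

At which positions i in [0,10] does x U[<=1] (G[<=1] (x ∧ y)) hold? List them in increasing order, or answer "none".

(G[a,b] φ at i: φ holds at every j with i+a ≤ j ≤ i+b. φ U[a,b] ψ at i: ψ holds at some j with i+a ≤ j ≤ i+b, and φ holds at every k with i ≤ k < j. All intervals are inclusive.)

1, 2

Evaluate at each i in [0,10]:
  i=0: ✗ (lhs fails at k=0 before rhs at j=1)
  i=1: ✓ (rhs at j=1)
  i=2: ✓ (rhs at j=2)
  i=3: ✗ (no rhs in [3,4])
  i=4: ✗ (no rhs in [4,5])
  i=5: ✗ (no rhs in [5,6])
  i=6: ✗ (no rhs in [6,7])
  i=7: ✗ (no rhs in [7,8])
  i=8: ✗ (no rhs in [8,9])
  i=9: ✗ (no rhs in [9,10])
  i=10: ✗ (no rhs in [10,11])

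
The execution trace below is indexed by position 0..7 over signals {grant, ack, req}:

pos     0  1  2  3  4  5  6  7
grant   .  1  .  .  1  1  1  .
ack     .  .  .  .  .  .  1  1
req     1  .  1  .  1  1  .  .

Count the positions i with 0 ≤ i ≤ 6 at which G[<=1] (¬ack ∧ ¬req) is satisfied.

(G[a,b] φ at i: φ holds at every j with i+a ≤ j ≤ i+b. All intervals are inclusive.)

0

Evaluate at each i in [0,6]:
  i=0: ✗ (fails at j=0)
  i=1: ✗ (fails at j=2)
  i=2: ✗ (fails at j=2)
  i=3: ✗ (fails at j=4)
  i=4: ✗ (fails at j=4)
  i=5: ✗ (fails at j=5)
  i=6: ✗ (fails at j=6)
Positions where it holds: {} → 0.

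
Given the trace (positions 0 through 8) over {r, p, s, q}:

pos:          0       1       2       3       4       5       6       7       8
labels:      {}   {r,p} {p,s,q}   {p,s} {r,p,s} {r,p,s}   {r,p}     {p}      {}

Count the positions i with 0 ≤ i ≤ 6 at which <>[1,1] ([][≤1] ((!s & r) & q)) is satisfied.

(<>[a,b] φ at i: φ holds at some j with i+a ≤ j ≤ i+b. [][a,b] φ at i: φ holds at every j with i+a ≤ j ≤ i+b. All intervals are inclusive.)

Evaluate at each i in [0,6]:
  i=0: ✗ (none in [1,1])
  i=1: ✗ (none in [2,2])
  i=2: ✗ (none in [3,3])
  i=3: ✗ (none in [4,4])
  i=4: ✗ (none in [5,5])
  i=5: ✗ (none in [6,6])
  i=6: ✗ (none in [7,7])
Positions where it holds: {} → 0.

0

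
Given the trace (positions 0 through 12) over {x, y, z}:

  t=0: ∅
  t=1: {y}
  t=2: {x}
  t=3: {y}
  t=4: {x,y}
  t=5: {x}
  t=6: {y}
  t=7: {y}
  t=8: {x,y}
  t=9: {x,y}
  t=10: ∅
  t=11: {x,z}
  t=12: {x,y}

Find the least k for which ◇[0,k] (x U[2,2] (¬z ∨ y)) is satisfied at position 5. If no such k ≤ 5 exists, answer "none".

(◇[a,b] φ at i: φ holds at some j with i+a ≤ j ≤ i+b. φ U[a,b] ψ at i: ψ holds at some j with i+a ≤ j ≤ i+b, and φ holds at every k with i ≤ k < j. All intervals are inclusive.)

3

Scan j = 5,6,… for (x U[2,2] (¬z ∨ y)):
  j=5: fails
  j=6: fails
  j=7: fails
  j=8: holds
First hit at j=8, so smallest k = 8-5 = 3.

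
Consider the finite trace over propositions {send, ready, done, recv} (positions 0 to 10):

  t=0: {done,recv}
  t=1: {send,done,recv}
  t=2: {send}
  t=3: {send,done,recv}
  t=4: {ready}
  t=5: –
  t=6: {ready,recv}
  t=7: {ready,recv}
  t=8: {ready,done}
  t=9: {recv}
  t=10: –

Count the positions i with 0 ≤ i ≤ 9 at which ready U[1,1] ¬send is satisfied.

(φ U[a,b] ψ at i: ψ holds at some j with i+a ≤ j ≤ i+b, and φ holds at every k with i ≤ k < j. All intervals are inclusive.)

4

Evaluate at each i in [0,9]:
  i=0: ✗ (no rhs in [1,1])
  i=1: ✗ (no rhs in [2,2])
  i=2: ✗ (no rhs in [3,3])
  i=3: ✗ (lhs fails at k=3 before rhs at j=4)
  i=4: ✓ (rhs at j=5; lhs holds on [4,4])
  i=5: ✗ (lhs fails at k=5 before rhs at j=6)
  i=6: ✓ (rhs at j=7; lhs holds on [6,6])
  i=7: ✓ (rhs at j=8; lhs holds on [7,7])
  i=8: ✓ (rhs at j=9; lhs holds on [8,8])
  i=9: ✗ (lhs fails at k=9 before rhs at j=10)
Positions where it holds: {4, 6, 7, 8} → 4.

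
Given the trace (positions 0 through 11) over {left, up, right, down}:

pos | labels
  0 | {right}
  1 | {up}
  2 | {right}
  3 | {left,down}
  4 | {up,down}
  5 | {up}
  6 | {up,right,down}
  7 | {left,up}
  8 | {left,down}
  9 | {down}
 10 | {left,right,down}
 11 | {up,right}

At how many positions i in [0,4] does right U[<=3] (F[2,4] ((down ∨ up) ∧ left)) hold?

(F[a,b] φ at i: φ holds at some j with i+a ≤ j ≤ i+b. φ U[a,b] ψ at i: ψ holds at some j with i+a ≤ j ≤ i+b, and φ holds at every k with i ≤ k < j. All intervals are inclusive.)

5

Evaluate at each i in [0,4]:
  i=0: ✓ (rhs at j=0)
  i=1: ✓ (rhs at j=1)
  i=2: ✓ (rhs at j=3; lhs holds on [2,2])
  i=3: ✓ (rhs at j=3)
  i=4: ✓ (rhs at j=4)
Positions where it holds: {0, 1, 2, 3, 4} → 5.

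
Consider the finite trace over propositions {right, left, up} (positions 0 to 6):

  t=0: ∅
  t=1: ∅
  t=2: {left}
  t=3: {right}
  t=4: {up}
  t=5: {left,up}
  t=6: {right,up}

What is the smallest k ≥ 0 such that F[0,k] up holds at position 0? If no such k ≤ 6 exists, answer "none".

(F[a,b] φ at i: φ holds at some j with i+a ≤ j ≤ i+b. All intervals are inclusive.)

Scan j = 0,1,… for up:
  j=0: fails
  j=1: fails
  j=2: fails
  j=3: fails
  j=4: holds
First hit at j=4, so smallest k = 4-0 = 4.

4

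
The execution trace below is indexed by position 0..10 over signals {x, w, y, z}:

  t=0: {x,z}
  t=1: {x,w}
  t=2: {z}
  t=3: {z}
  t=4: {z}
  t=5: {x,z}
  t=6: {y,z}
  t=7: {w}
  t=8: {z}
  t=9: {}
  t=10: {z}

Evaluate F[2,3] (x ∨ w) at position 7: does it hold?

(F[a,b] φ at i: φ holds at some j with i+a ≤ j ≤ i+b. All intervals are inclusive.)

Does not hold

Check (x ∨ w) at each j in [9,10]:
  j=9: false
  j=10: false
No position in the window satisfies it → formula fails.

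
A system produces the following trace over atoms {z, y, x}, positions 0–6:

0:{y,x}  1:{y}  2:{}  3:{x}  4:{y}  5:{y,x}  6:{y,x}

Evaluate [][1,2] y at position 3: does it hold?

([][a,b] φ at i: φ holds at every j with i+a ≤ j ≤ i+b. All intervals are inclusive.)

Check y at every j in [4,5]:
  j=4: true
  j=5: true
All positions satisfy it → formula holds.

Yes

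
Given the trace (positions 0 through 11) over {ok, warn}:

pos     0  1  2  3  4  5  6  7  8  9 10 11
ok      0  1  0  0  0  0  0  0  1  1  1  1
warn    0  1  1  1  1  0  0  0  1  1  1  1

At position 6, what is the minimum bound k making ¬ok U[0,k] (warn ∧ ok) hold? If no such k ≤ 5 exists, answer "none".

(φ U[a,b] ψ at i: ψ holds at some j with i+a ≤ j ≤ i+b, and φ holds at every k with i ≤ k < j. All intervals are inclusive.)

Need earliest j ≥ 6 with (warn ∧ ok), and ¬ok at every k in [6,j-1].
  j=6: rhs fails.
  j=7: rhs fails.
  j=8: rhs holds; lhs holds on [6,7]. k = 2.

2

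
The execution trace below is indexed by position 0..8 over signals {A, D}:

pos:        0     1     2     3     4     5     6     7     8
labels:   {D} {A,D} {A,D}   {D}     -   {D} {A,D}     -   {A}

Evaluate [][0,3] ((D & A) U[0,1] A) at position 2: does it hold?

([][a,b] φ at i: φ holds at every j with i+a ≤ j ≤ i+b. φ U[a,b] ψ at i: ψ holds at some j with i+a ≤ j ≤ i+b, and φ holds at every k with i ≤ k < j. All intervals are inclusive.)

Check ((D & A) U[0,1] A) at every j in [2,5]:
  j=2: holds
  j=3: fails
  j=4: fails
  j=5: fails
Fails at j=3 → formula fails.

False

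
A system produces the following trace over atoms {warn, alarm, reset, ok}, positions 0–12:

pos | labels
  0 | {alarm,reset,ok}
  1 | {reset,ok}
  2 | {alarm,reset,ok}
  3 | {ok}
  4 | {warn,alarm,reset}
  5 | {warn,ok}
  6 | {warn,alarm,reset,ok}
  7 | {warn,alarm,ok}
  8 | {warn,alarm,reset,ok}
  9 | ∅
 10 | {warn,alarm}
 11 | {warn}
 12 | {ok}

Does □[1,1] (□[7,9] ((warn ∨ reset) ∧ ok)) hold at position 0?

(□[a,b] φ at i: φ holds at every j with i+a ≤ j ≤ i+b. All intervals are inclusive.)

Does not hold

Check □[7,9] ((warn ∨ reset) ∧ ok) at every j in [1,1]:
  j=1: fails at 9
Fails at j=1 → formula fails.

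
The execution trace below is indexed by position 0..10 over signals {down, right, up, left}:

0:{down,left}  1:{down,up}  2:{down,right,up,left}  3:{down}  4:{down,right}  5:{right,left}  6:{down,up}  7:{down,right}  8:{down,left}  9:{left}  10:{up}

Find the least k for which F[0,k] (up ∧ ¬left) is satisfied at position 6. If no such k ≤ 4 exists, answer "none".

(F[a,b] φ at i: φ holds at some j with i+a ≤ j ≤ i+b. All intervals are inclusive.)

Scan j = 6,7,… for (up ∧ ¬left):
  j=6: holds
First hit at j=6, so smallest k = 6-6 = 0.

0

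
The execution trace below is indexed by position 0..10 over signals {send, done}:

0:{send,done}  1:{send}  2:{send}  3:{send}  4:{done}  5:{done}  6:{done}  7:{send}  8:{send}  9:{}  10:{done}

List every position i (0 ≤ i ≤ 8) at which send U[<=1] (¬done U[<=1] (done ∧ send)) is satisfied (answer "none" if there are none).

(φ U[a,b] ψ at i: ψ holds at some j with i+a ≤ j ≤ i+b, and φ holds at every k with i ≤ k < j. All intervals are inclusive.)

Evaluate at each i in [0,8]:
  i=0: ✓ (rhs at j=0)
  i=1: ✗ (no rhs in [1,2])
  i=2: ✗ (no rhs in [2,3])
  i=3: ✗ (no rhs in [3,4])
  i=4: ✗ (no rhs in [4,5])
  i=5: ✗ (no rhs in [5,6])
  i=6: ✗ (no rhs in [6,7])
  i=7: ✗ (no rhs in [7,8])
  i=8: ✗ (no rhs in [8,9])

0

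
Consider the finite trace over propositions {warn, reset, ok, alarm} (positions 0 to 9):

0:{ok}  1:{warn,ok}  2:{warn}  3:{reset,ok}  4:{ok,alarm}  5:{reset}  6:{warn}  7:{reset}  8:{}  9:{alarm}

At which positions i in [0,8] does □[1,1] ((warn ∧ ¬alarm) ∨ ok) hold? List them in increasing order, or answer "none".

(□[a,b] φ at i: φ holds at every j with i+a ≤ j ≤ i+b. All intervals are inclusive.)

Evaluate at each i in [0,8]:
  i=0: ✓ (all of [1,1])
  i=1: ✓ (all of [2,2])
  i=2: ✓ (all of [3,3])
  i=3: ✓ (all of [4,4])
  i=4: ✗ (fails at j=5)
  i=5: ✓ (all of [6,6])
  i=6: ✗ (fails at j=7)
  i=7: ✗ (fails at j=8)
  i=8: ✗ (fails at j=9)

0, 1, 2, 3, 5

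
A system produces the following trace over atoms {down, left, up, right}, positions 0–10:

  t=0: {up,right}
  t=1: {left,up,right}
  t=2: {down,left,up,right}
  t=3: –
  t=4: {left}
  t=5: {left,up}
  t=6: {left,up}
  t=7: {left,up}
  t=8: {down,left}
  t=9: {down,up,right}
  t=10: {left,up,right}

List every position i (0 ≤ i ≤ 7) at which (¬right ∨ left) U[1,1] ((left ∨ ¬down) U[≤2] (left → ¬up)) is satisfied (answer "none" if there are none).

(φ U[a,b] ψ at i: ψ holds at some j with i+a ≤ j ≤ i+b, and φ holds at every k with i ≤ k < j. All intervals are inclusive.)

1, 2, 3, 5, 6, 7

Evaluate at each i in [0,7]:
  i=0: ✗ (lhs fails at k=0 before rhs at j=1)
  i=1: ✓ (rhs at j=2; lhs holds on [1,1])
  i=2: ✓ (rhs at j=3; lhs holds on [2,2])
  i=3: ✓ (rhs at j=4; lhs holds on [3,3])
  i=4: ✗ (no rhs in [5,5])
  i=5: ✓ (rhs at j=6; lhs holds on [5,5])
  i=6: ✓ (rhs at j=7; lhs holds on [6,6])
  i=7: ✓ (rhs at j=8; lhs holds on [7,7])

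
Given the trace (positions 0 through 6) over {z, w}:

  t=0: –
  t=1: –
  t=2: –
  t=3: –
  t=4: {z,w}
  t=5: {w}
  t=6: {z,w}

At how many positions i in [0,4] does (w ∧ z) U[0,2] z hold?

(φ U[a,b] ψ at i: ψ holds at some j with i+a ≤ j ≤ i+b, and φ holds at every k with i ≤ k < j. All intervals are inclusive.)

1

Evaluate at each i in [0,4]:
  i=0: ✗ (no rhs in [0,2])
  i=1: ✗ (no rhs in [1,3])
  i=2: ✗ (lhs fails at k=2 before rhs at j=4)
  i=3: ✗ (lhs fails at k=3 before rhs at j=4)
  i=4: ✓ (rhs at j=4)
Positions where it holds: {4} → 1.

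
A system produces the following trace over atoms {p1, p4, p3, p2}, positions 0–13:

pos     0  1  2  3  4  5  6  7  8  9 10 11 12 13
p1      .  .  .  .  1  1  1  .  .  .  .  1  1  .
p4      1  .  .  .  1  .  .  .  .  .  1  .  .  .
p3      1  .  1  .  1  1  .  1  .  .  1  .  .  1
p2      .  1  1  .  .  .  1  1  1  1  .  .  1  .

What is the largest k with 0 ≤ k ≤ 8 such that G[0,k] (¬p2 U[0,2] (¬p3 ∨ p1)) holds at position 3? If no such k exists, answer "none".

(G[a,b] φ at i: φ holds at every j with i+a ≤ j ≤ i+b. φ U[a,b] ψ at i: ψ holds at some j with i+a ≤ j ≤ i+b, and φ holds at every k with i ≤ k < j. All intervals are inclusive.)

(¬p2 U[0,2] (¬p3 ∨ p1)) must hold from j=3 onward; find where it first fails.
  j=3: holds
  j=4: holds
  j=5: holds
  j=6: holds
  j=7: fails
Holds on [3,6], so largest k = 3.

3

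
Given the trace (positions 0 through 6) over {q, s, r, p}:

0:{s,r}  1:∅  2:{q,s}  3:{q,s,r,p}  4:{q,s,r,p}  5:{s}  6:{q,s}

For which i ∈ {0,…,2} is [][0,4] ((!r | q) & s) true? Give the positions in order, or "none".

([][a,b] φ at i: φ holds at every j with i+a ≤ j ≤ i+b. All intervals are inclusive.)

2

Evaluate at each i in [0,2]:
  i=0: ✗ (fails at j=0)
  i=1: ✗ (fails at j=1)
  i=2: ✓ (all of [2,6])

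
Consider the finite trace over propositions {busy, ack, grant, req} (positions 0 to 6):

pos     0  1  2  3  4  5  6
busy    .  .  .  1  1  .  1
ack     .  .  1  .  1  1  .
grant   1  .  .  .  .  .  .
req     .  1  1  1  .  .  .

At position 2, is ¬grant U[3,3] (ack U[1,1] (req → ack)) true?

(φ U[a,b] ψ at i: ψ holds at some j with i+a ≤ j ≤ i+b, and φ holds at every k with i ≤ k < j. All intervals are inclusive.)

True

Need some j in [5,5] with (ack U[1,1] (req → ack)), and ¬grant at every k in [2,j-1].
  j=5: (ack U[1,1] (req → ack)) holds; ¬grant holds at every k in [2,4] → satisfied.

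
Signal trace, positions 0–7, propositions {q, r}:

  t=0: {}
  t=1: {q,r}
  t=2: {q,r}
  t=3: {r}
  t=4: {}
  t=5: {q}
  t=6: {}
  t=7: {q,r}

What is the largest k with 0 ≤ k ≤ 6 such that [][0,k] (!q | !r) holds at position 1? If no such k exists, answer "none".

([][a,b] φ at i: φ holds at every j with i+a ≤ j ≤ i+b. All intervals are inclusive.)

none

(!q | !r) must hold from j=1 onward; find where it first fails.
  j=1: fails → no k works.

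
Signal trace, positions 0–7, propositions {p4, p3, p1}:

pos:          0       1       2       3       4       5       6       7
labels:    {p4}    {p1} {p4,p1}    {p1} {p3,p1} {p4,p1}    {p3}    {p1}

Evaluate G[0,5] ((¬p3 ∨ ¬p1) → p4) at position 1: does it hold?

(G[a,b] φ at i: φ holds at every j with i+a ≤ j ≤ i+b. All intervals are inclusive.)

Check ((¬p3 ∨ ¬p1) → p4) at every j in [1,6]:
  j=1: antecedent true; consequent false → ✗
  j=2: antecedent true; consequent true → ✓
  j=3: antecedent true; consequent false → ✗
  j=4: antecedent false → ✓
  j=5: antecedent true; consequent true → ✓
  j=6: antecedent true; consequent false → ✗
Fails at j=1 → formula fails.

No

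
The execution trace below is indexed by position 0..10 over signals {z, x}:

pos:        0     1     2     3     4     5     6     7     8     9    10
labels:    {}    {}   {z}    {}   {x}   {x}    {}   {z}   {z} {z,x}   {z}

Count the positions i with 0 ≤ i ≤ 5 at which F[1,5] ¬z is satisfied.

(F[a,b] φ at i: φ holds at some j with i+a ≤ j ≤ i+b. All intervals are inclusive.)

6

Evaluate at each i in [0,5]:
  i=0: ✓ (witness j=1)
  i=1: ✓ (witness j=3)
  i=2: ✓ (witness j=3)
  i=3: ✓ (witness j=4)
  i=4: ✓ (witness j=5)
  i=5: ✓ (witness j=6)
Positions where it holds: {0, 1, 2, 3, 4, 5} → 6.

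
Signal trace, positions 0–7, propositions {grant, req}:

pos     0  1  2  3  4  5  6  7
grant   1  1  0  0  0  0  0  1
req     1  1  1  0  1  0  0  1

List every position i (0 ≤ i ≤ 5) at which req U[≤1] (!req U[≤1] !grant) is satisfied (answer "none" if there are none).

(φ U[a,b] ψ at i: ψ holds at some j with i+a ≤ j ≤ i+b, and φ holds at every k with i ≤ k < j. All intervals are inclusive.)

Evaluate at each i in [0,5]:
  i=0: ✗ (no rhs in [0,1])
  i=1: ✓ (rhs at j=2; lhs holds on [1,1])
  i=2: ✓ (rhs at j=2)
  i=3: ✓ (rhs at j=3)
  i=4: ✓ (rhs at j=4)
  i=5: ✓ (rhs at j=5)

1, 2, 3, 4, 5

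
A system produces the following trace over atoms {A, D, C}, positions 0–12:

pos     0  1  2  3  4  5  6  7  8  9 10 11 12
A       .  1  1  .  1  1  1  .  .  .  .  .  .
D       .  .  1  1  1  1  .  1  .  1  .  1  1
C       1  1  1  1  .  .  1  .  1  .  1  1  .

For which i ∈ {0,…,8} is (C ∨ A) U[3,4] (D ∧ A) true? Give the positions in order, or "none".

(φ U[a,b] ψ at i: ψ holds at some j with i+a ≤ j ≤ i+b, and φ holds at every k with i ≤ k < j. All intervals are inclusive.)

Evaluate at each i in [0,8]:
  i=0: ✓ (rhs at j=4; lhs holds on [0,3])
  i=1: ✓ (rhs at j=4; lhs holds on [1,3])
  i=2: ✓ (rhs at j=5; lhs holds on [2,4])
  i=3: ✗ (no rhs in [6,7])
  i=4: ✗ (no rhs in [7,8])
  i=5: ✗ (no rhs in [8,9])
  i=6: ✗ (no rhs in [9,10])
  i=7: ✗ (no rhs in [10,11])
  i=8: ✗ (no rhs in [11,12])

0, 1, 2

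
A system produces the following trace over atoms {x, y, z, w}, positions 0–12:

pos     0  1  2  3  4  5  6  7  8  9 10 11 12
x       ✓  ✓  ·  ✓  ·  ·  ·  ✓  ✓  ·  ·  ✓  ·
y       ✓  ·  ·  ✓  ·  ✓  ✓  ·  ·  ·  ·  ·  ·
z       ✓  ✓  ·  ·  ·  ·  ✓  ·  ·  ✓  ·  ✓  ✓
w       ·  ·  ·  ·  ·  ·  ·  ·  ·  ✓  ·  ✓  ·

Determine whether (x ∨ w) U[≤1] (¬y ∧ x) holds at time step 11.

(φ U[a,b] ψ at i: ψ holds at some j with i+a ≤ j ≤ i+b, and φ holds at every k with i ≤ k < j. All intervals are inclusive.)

Need some j in [11,12] with (¬y ∧ x), and (x ∨ w) at every k in [11,j-1].
  j=11: (¬y ∧ x) holds; no prefix to check → satisfied.

Holds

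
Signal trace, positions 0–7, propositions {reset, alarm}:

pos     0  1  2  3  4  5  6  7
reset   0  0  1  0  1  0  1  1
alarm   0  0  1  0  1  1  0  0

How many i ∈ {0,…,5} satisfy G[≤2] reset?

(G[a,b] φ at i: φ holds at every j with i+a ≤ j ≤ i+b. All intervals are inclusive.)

0

Evaluate at each i in [0,5]:
  i=0: ✗ (fails at j=0)
  i=1: ✗ (fails at j=1)
  i=2: ✗ (fails at j=3)
  i=3: ✗ (fails at j=3)
  i=4: ✗ (fails at j=5)
  i=5: ✗ (fails at j=5)
Positions where it holds: {} → 0.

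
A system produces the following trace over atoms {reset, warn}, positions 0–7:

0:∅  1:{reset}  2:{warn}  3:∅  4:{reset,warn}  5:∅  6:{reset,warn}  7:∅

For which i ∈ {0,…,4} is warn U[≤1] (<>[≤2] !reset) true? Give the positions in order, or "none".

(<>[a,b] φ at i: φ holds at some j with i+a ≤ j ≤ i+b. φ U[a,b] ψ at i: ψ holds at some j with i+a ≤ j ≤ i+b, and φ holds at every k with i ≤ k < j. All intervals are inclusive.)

0, 1, 2, 3, 4

Evaluate at each i in [0,4]:
  i=0: ✓ (rhs at j=0)
  i=1: ✓ (rhs at j=1)
  i=2: ✓ (rhs at j=2)
  i=3: ✓ (rhs at j=3)
  i=4: ✓ (rhs at j=4)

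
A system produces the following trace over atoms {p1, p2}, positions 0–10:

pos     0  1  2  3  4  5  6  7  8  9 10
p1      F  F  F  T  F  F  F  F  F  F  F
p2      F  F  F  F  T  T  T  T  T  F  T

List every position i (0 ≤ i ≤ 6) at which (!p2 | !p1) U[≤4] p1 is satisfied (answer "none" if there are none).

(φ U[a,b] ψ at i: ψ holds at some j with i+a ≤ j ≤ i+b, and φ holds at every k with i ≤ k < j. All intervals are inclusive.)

0, 1, 2, 3

Evaluate at each i in [0,6]:
  i=0: ✓ (rhs at j=3; lhs holds on [0,2])
  i=1: ✓ (rhs at j=3; lhs holds on [1,2])
  i=2: ✓ (rhs at j=3; lhs holds on [2,2])
  i=3: ✓ (rhs at j=3)
  i=4: ✗ (no rhs in [4,8])
  i=5: ✗ (no rhs in [5,9])
  i=6: ✗ (no rhs in [6,10])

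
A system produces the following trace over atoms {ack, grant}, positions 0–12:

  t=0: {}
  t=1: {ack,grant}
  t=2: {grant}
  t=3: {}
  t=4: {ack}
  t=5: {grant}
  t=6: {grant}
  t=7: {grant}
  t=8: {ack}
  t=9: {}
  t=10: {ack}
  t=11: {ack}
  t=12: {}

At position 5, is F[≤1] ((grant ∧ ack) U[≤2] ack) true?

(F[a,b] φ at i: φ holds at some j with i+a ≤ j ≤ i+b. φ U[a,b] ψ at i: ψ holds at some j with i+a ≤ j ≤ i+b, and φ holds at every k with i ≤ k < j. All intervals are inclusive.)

Check ((grant ∧ ack) U[≤2] ack) at each j in [5,6]:
  j=5: fails
  j=6: fails
No position in the window satisfies it → formula fails.

No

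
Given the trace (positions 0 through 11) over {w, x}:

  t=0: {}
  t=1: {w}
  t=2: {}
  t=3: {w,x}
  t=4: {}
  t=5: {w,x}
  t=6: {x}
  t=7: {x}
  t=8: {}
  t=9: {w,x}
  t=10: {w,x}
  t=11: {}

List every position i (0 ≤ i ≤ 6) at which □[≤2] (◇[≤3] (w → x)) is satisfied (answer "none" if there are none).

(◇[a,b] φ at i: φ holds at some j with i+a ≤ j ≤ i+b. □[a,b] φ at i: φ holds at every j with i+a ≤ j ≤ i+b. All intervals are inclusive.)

0, 1, 2, 3, 4, 5, 6

Evaluate at each i in [0,6]:
  i=0: ✓ (all of [0,2])
  i=1: ✓ (all of [1,3])
  i=2: ✓ (all of [2,4])
  i=3: ✓ (all of [3,5])
  i=4: ✓ (all of [4,6])
  i=5: ✓ (all of [5,7])
  i=6: ✓ (all of [6,8])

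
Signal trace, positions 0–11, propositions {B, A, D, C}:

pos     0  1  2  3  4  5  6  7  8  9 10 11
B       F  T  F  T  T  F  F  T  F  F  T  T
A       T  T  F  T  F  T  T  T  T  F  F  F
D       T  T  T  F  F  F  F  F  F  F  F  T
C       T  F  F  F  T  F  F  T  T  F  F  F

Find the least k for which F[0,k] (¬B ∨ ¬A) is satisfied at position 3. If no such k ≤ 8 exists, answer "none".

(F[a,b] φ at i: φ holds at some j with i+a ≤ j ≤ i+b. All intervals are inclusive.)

Scan j = 3,4,… for (¬B ∨ ¬A):
  j=3: fails
  j=4: holds
First hit at j=4, so smallest k = 4-3 = 1.

1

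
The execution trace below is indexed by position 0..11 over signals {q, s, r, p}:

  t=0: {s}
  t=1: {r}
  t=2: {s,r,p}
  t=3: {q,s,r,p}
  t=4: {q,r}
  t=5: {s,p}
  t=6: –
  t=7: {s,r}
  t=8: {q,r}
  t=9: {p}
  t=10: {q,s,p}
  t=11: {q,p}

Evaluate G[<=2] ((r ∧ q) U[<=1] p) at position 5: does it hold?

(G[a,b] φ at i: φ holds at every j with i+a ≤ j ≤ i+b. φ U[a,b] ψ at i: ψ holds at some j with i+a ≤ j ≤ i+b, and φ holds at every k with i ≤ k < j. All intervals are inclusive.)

Does not hold

Check ((r ∧ q) U[<=1] p) at every j in [5,7]:
  j=5: holds
  j=6: fails
  j=7: fails
Fails at j=6 → formula fails.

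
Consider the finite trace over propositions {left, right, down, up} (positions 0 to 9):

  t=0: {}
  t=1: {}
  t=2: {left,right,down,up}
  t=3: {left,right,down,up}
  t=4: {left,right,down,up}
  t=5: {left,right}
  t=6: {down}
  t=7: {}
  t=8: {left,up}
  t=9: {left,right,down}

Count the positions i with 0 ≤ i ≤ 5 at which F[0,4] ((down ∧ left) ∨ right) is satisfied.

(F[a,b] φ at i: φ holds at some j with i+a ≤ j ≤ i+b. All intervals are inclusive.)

Evaluate at each i in [0,5]:
  i=0: ✓ (witness j=2)
  i=1: ✓ (witness j=2)
  i=2: ✓ (witness j=2)
  i=3: ✓ (witness j=3)
  i=4: ✓ (witness j=4)
  i=5: ✓ (witness j=5)
Positions where it holds: {0, 1, 2, 3, 4, 5} → 6.

6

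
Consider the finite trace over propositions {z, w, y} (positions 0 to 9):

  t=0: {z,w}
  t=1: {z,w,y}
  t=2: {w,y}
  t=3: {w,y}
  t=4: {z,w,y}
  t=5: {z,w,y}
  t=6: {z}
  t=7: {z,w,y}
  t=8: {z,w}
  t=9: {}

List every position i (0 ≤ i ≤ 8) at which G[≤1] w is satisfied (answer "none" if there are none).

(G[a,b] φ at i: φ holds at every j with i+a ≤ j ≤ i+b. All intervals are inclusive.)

0, 1, 2, 3, 4, 7

Evaluate at each i in [0,8]:
  i=0: ✓ (all of [0,1])
  i=1: ✓ (all of [1,2])
  i=2: ✓ (all of [2,3])
  i=3: ✓ (all of [3,4])
  i=4: ✓ (all of [4,5])
  i=5: ✗ (fails at j=6)
  i=6: ✗ (fails at j=6)
  i=7: ✓ (all of [7,8])
  i=8: ✗ (fails at j=9)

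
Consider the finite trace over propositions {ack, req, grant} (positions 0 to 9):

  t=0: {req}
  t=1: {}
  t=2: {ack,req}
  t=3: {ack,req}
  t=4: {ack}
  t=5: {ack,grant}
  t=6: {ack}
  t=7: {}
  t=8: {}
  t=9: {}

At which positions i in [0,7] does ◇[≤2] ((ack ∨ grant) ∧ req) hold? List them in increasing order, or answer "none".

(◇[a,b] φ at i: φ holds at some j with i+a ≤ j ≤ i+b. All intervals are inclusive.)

Evaluate at each i in [0,7]:
  i=0: ✓ (witness j=2)
  i=1: ✓ (witness j=2)
  i=2: ✓ (witness j=2)
  i=3: ✓ (witness j=3)
  i=4: ✗ (none in [4,6])
  i=5: ✗ (none in [5,7])
  i=6: ✗ (none in [6,8])
  i=7: ✗ (none in [7,9])

0, 1, 2, 3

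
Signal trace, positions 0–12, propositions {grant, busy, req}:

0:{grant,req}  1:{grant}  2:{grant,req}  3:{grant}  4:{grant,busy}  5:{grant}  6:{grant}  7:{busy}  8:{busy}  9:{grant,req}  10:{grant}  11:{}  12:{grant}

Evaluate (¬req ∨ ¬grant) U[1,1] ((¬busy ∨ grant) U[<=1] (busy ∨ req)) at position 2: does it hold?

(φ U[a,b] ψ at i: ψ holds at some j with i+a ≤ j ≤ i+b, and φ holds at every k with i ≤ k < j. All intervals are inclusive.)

Need some j in [3,3] with ((¬busy ∨ grant) U[<=1] (busy ∨ req)), and (¬req ∨ ¬grant) at every k in [2,j-1].
  j=3: ((¬busy ∨ grant) U[<=1] (busy ∨ req)) holds, but (¬req ∨ ¬grant) fails at k=2 → not this j.
No j in the window works → until fails.

No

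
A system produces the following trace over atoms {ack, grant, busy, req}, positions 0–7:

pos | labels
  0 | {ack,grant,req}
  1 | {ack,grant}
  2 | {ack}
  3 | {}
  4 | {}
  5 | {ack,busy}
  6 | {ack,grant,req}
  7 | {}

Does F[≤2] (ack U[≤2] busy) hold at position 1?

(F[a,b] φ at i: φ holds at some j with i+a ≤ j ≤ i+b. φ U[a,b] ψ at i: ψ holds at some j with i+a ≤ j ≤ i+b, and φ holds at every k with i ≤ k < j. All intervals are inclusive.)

Does not hold

Check (ack U[≤2] busy) at each j in [1,3]:
  j=1: fails
  j=2: fails
  j=3: fails
No position in the window satisfies it → formula fails.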